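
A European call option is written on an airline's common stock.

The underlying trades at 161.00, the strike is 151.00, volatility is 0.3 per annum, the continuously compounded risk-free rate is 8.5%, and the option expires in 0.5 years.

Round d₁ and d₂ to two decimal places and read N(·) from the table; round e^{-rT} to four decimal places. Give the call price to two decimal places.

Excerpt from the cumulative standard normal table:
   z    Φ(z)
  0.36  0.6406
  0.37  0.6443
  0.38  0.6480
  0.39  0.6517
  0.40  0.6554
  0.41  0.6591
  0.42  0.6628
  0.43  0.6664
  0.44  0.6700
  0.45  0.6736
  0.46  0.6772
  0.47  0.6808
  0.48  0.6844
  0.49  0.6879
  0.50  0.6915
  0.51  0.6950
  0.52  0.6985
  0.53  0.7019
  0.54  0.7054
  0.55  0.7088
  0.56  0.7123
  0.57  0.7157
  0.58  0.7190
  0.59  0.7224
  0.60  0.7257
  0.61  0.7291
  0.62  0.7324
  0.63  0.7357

σ√T = 0.3·√0.5 = 0.2121
d₁ = [ln(161/151) + (0.085 + ½·0.3²)·0.5] / (σ√T) = (0.0641 + 0.0650) / 0.2121 = 0.6087 ≈ 0.61
d₂ = 0.6087 − 0.2121 = 0.3966 ≈ 0.40
e^(−rT) = e^(−0.085·0.5) = 0.9584
N(d₁) = N(0.61) = 0.7291;  N(d₂) = N(0.40) = 0.6554
C = 161·0.7291 − 151·0.9584·0.6554 = 117.3851 − 94.8484 = 22.5367

22.54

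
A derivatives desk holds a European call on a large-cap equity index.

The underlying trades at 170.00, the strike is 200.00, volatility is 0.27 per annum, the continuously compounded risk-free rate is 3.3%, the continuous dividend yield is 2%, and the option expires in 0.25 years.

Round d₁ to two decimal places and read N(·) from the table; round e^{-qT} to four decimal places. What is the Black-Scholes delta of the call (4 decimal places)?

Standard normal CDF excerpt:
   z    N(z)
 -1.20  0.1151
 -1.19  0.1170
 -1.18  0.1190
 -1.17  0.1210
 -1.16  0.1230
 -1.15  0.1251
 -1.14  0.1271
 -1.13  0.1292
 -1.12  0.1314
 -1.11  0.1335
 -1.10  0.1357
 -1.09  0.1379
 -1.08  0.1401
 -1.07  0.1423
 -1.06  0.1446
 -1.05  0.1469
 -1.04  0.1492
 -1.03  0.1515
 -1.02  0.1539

0.1328

σ√T = 0.27 × 0.5000 = 0.1350
d₁ = [ln(170/200) + (0.033 − 0.02 + 0.27²/2)·0.25] / 0.1350 = [-0.1625 + 0.0124] / 0.1350 = -1.1123 which rounds to -1.11
N(d₁) = N(-1.11) = 0.1335
Δ_call = exp(−qT)·N(d₁) = 0.9950·0.1335 = 0.1328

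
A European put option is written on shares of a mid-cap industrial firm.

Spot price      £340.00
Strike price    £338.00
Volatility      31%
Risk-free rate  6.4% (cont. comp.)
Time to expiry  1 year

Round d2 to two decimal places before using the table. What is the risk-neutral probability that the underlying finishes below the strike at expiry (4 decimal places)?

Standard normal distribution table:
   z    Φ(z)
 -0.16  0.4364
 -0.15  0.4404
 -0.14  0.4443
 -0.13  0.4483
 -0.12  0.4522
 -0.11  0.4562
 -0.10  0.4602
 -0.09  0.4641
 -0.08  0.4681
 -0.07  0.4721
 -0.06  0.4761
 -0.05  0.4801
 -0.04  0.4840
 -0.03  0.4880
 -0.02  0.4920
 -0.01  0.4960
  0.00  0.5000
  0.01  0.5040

T = 1;  σ√T = 0.3100
ln(S/K) + (r + σ²/2)T = ln(340/338) + (0.064 + 0.31²/2)·1 = 0.0059 + 0.1121 = 0.1179
d₁ = 0.1179 / 0.3100 = 0.3805 ≈ 0.38
d₂ = d₁ − σ√T = 0.3805 − 0.3100 = 0.0705 ≈ 0.07
Risk-neutral Pr[S_T < K] = N(−d₂) = N(-0.07) = 0.4721

0.4721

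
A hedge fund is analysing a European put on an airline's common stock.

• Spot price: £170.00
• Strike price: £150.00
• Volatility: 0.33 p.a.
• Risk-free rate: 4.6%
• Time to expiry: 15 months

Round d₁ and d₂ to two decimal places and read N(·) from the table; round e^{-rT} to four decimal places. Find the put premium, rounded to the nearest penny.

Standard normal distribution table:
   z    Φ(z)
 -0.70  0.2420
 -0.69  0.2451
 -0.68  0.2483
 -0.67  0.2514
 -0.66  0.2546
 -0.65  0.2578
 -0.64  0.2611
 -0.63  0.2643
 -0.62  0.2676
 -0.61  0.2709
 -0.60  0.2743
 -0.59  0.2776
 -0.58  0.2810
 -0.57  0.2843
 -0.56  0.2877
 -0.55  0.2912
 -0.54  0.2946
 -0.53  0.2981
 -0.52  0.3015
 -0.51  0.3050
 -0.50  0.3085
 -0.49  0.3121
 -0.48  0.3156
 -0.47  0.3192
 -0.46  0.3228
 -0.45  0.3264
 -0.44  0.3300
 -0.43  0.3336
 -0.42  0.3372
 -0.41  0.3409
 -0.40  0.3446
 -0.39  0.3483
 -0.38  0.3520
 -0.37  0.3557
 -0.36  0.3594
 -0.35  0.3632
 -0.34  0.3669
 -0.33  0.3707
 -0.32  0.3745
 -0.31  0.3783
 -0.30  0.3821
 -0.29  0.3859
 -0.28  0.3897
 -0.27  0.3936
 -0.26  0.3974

£11.36

T = 1.25;  σ√T = 0.3690
d₁ = [ln(170/150) + (0.046 + 0.33²/2)·1.25] / 0.3690 = [0.1252 + 0.1256] / 0.3690 = 0.6796 ≈ 0.68
d₂ = d₁ − σ√T = 0.6796 − 0.3690 = 0.3106 ≈ 0.31
e^(−rT) = e^(−0.046·1.25) = 0.9441
P = 150·0.9441·N(-0.31) − 170·N(-0.68) = 150·0.9441·0.3783 − 170·0.2483 = 53.5730 − 42.2110 = 11.3620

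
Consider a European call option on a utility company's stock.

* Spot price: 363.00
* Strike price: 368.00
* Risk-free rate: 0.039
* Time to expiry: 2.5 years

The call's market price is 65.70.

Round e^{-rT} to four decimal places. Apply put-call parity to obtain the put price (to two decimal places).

exp(−rT) = exp(−0.039·2.5) = 0.9071
Put-call parity: C − P = S − K·e^(−rT) = 363 − 368·0.9071 = 363 − 333.8128 = 29.1872
P = C − (C − P) = 65.70 − (29.1872) = 36.5128

36.51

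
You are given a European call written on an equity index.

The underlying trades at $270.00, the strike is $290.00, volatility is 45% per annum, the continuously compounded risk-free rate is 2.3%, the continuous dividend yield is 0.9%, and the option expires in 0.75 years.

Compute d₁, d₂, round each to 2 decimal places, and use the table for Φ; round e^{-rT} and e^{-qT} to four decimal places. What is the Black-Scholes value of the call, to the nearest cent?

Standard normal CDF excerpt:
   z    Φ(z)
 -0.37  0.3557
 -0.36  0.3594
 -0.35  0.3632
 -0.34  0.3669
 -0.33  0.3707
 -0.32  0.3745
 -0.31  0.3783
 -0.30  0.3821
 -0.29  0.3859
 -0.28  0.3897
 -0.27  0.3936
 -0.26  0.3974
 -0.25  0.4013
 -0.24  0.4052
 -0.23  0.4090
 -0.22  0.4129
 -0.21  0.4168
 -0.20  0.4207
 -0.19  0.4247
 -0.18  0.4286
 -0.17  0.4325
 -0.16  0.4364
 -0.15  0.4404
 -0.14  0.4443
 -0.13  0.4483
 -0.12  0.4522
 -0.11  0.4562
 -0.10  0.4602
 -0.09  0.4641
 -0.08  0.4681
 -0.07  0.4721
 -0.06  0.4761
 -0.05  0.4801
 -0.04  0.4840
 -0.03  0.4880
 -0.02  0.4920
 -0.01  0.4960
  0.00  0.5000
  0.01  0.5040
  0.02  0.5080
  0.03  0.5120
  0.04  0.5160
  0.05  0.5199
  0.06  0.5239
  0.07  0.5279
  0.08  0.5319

$34.86

σ√T = 0.45·√0.75 = 0.3897
d₁ = [ln(270/290) + (0.023 − 0.009 + ½·0.45²)·0.75] / (σ√T) = (-0.0715 + 0.0864) / 0.3897 = 0.0384 → 0.04
d₂ = 0.0384 − 0.3897 = -0.3513 → -0.35
e^(−qT) = e^(−0.009·0.75) = 0.9933;  e^(−rT) = e^(−0.023·0.75) = 0.9829
C = 270·0.9933·N(0.04) − 290·0.9829·N(-0.35) = 270·0.9933·0.5160 − 290·0.9829·0.3632 = 138.3866 − 103.5269 = 34.8597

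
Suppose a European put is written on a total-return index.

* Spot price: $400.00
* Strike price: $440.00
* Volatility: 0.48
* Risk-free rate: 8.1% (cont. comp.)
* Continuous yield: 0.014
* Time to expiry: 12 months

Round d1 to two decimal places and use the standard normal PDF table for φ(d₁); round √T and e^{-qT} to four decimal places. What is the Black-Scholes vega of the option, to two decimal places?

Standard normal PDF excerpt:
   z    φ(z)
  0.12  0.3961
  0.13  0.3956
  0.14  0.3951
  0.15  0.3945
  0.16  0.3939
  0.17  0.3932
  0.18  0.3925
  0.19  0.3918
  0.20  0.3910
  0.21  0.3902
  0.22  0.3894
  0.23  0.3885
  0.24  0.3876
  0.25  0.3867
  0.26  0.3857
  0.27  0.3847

σ√T = 0.48·√1 = 0.4800
d₁ = [ln(400/440) + (0.081 − 0.014 + 0.48²/2)·1] / 0.4800 = [-0.0953 + 0.1822] / 0.4800 = 0.1810 which rounds to 0.18
√T = √1 = 1.0000
φ(d₁) = φ(0.18) = 0.3925
exp(−qT) = exp(−0.014·1) = 0.9861
vega = S·exp(−qT)·φ(d₁)·√T = 400·0.9861·0.3925·1.0000 = 154.8177

154.82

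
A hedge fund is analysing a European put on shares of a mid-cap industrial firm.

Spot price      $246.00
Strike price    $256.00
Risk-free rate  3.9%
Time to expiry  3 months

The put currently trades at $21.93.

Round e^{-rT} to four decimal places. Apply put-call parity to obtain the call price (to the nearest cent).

$14.41

exp(−rT) = exp(−0.039·0.25) = 0.9903
Put-call parity: C − P = S − K·e^(−rT) = 246 − 256·0.9903 = 246 − 253.5168 = -7.5168
C = P + (C − P) = 21.93 + (-7.5168) = 14.4132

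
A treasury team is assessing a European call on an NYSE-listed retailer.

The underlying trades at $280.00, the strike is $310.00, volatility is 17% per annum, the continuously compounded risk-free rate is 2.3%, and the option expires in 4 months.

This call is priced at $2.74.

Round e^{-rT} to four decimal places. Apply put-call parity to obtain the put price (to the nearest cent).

exp(−rT) = exp(−0.023·0.3333) = 0.9924
Put-call parity: C − P = S − K·e^(−rT) = 280 − 310·0.9924 = 280 − 307.6440 = -27.6440
P = C − (C − P) = 2.74 − (-27.6440) = 30.3840

$30.38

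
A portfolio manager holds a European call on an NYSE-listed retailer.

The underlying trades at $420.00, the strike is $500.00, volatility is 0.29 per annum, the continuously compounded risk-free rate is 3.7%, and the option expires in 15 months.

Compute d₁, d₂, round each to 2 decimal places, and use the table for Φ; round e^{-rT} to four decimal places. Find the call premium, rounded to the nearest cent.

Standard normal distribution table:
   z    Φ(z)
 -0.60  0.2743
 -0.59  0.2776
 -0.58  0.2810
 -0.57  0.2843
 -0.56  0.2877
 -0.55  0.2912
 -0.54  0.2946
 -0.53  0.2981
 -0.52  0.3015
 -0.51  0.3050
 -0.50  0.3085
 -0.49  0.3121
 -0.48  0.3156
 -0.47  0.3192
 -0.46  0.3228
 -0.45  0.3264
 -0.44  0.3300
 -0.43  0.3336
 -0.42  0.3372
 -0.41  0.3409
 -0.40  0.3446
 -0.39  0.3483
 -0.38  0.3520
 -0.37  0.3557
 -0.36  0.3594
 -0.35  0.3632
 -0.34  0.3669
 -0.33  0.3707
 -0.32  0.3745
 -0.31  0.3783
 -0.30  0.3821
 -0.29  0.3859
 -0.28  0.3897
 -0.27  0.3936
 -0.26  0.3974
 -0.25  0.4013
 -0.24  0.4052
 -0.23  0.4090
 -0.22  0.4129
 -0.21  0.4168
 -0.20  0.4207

$34.43

σ√T = 0.29·√1.25 = 0.3242
d₁ = [ln(420/500) + (0.037 + ½·0.29²)·1.25] / (σ√T) = (-0.1744 + 0.0988) / 0.3242 = -0.2330 ⇒ -0.23
d₂ = -0.2330 − 0.3242 = -0.5572 ⇒ -0.56
exp(−rT) = exp(−0.037·1.25) = 0.9548
C = 420·N(-0.23) − 500·0.9548·N(-0.56) = 420·0.4090 − 500·0.9548·0.2877 = 171.7800 − 137.3480 = 34.4320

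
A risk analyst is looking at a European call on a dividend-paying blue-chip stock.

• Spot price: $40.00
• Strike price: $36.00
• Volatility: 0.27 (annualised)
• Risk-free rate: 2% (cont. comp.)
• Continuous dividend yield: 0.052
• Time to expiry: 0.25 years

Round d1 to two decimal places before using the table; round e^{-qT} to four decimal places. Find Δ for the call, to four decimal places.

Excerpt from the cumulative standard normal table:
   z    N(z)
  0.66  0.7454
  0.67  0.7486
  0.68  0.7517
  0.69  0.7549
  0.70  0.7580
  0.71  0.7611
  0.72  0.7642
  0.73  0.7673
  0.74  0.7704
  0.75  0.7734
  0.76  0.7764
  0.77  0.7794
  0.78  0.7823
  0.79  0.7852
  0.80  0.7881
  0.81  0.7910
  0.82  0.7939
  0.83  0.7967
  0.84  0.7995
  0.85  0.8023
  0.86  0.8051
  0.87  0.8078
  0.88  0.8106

σ√T = 0.27·√0.25 = 0.1350
d₁ = [ln(40/36) + (0.02 − 0.052 + 0.27²/2)·0.25] / 0.1350 = [0.1054 + 0.0011] / 0.1350 = 0.7887 which rounds to 0.79
N(d₁) = N(0.79) = 0.7852
Δ_call = e^(−qT)·N(d₁) = 0.9871·0.7852 = 0.7751

0.7751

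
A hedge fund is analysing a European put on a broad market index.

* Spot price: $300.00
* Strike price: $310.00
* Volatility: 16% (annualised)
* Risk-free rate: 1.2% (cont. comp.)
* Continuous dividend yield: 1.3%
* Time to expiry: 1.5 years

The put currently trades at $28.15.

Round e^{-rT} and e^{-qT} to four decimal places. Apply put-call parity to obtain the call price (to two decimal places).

$17.88

e^(−qT) = e^(−0.013·1.5) = 0.9807;  e^(−rT) = e^(−0.012·1.5) = 0.9822
Put-call parity: C − P = S·e^(−qT) − K·e^(−rT) = 300·0.9807 − 310·0.9822 = 294.2100 − 304.4820 = -10.2720
C = P + (C − P) = 28.15 + (-10.2720) = 17.8780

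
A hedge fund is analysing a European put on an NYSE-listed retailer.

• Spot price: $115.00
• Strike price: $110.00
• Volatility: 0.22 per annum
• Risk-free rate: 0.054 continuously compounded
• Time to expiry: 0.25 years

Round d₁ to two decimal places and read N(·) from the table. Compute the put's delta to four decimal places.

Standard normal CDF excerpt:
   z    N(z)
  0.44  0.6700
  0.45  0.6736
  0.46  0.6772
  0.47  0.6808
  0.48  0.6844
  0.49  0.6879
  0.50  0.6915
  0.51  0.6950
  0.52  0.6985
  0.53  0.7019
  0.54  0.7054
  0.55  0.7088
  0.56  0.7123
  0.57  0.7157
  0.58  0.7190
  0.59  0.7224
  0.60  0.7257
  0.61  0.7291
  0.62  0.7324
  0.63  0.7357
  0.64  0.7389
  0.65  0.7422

σ√T = 0.22·√0.25 = 0.1100
d₁ = [ln(115/110) + (0.054 + 0.22²/2)·0.25] / 0.1100 = [0.0445 + 0.0195] / 0.1100 = 0.5818 which rounds to 0.58
N(d₁) = N(0.58) = 0.7190
Δ_put = N(d₁) − 1 = 0.7190 − 1 = -0.2810

-0.2810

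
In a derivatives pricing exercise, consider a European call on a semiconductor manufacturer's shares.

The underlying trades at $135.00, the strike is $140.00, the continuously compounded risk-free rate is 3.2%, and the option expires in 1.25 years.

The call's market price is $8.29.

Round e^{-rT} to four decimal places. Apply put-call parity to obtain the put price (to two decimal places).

$7.80

exp(−rT) = exp(−0.032·1.25) = 0.9608
Put-call parity: C − P = S − K·e^(−rT) = 135 − 140·0.9608 = 135 − 134.5120 = 0.4880
P = C − (C − P) = 8.29 − (0.4880) = 7.8020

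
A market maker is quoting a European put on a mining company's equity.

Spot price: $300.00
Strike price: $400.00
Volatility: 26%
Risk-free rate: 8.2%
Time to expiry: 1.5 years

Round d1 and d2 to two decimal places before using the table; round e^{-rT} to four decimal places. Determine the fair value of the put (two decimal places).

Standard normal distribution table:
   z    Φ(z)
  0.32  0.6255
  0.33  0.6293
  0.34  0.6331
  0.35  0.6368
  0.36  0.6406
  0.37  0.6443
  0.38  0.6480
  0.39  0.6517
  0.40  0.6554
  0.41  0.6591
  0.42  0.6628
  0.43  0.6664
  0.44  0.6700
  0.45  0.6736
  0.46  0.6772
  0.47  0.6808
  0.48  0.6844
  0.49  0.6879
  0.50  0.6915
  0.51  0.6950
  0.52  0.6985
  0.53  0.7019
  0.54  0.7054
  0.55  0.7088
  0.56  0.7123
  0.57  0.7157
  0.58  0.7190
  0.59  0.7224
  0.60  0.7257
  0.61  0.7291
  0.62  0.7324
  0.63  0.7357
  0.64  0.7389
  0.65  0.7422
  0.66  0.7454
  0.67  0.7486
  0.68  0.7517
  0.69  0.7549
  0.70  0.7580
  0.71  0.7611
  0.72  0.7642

T = 1.5;  σ√T = 0.3184
ln(S/K) + (r + σ²/2)T = ln(300/400) + (0.082 + 0.26²/2)·1.5 = -0.2877 + 0.1737 = -0.1140
d₁ = -0.1140 / 0.3184 = -0.3579 → -0.36
d₂ = d₁ − σ√T = -0.3579 − 0.3184 = -0.6764 → -0.68
e^(−rT) = e^(−0.082·1.5) = 0.8843
N(−d₂) = N(0.68) = 0.7517;  N(−d₁) = N(0.36) = 0.6406
P = 400·0.8843·0.7517 − 300·0.6406 = 265.8913 − 192.1800 = 73.7113

$73.71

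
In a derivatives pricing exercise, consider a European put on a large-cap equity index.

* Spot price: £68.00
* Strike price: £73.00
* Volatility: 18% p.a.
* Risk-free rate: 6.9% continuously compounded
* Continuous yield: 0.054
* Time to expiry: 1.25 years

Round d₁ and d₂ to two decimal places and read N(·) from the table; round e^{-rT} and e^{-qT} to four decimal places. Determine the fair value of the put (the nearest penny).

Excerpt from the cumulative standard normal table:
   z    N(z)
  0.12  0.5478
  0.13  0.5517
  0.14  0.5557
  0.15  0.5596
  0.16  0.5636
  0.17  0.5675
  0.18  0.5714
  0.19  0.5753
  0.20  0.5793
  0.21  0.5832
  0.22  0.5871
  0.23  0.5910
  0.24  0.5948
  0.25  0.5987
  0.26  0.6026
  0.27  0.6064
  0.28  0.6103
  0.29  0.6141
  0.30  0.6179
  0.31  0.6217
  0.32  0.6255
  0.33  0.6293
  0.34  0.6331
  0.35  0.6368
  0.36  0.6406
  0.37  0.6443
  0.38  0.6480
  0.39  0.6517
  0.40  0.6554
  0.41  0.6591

£7.08

σ√T = 0.18·√1.25 = 0.2012
ln(S/K) + (r − q + σ²/2)T = ln(68/73) + (0.069 − 0.054 + 0.18²/2)·1.25 = -0.0710 + 0.0390 = -0.0320
d₁ = -0.0320 / 0.2012 = -0.1588 ≈ -0.16
d₂ = d₁ − σ√T = -0.1588 − 0.2012 = -0.3600 ≈ -0.36
e^(−qT) = e^(−0.054·1.25) = 0.9347;  e^(−rT) = e^(−0.069·1.25) = 0.9174
N(−d₂) = N(0.36) = 0.6406;  N(−d₁) = N(0.16) = 0.5636
P = 73·0.9174·0.6406 − 68·0.9347·0.5636 = 42.9011 − 35.8222 = 7.0789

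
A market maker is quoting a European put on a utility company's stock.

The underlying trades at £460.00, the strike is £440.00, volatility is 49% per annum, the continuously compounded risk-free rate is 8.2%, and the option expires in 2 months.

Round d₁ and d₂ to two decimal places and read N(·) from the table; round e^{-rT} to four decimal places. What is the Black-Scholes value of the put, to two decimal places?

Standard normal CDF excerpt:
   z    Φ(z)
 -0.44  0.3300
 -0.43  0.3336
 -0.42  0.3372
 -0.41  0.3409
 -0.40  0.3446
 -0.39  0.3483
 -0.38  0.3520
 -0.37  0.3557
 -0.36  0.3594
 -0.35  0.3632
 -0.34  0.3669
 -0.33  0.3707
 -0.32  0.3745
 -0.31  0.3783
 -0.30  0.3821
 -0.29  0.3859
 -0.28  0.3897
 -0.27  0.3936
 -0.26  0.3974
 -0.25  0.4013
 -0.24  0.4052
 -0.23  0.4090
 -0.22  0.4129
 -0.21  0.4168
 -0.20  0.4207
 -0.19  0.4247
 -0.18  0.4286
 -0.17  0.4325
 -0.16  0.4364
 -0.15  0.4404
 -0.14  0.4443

£24.11

T = 0.1667;  σ√T = 0.2000
d₁ = [ln(460/440) + (0.082 + 0.49²/2)·0.1667] / 0.2000 = [0.0445 + 0.0337] / 0.2000 = 0.3906 which rounds to 0.39
d₂ = d₁ − σ√T = 0.3906 − 0.2000 = 0.1905 which rounds to 0.19
exp(−rT) = exp(−0.082·0.1667) = 0.9864
N(−d₂) = N(-0.19) = 0.4247;  N(−d₁) = N(-0.39) = 0.3483
P = 440·0.9864·0.4247 − 460·0.3483 = 184.3266 − 160.2180 = 24.1086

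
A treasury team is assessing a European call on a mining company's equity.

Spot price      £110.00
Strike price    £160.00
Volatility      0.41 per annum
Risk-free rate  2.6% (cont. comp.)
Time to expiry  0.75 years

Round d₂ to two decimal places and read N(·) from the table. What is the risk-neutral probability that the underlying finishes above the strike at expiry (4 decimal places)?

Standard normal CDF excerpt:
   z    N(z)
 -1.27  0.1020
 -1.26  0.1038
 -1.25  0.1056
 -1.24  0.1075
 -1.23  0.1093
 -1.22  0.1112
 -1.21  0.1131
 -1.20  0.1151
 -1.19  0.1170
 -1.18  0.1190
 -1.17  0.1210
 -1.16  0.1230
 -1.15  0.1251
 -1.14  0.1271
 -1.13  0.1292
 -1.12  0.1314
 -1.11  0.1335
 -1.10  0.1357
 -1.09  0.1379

0.1190

σ√T = 0.41 × 0.8660 = 0.3551
d₁ = [ln(110/160) + (0.026 + ½·0.41²)·0.75] / (σ√T) = (-0.3747 + 0.0825) / 0.3551 = -0.8228 → -0.82
d₂ = -0.8228 − 0.3551 = -1.1779 → -1.18
Risk-neutral Pr[S_T > K] = N(d₂) = N(-1.18) = 0.1190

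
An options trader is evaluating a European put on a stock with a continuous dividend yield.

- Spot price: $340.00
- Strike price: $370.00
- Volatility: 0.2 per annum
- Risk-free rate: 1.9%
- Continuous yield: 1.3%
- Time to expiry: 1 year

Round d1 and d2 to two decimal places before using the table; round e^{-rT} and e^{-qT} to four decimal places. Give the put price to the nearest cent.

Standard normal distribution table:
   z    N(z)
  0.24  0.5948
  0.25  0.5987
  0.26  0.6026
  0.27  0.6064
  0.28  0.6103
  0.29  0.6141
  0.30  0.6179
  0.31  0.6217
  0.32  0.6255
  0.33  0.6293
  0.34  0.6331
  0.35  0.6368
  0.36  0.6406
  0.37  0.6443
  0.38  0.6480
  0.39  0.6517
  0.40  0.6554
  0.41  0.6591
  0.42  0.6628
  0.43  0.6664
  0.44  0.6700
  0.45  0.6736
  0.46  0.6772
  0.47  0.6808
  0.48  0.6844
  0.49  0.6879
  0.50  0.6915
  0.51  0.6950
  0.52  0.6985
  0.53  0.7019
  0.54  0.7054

$43.64

T = 1;  σ√T = 0.2000
ln(S/K) + (r − q + σ²/2)T = ln(340/370) + (0.019 − 0.013 + 0.2²/2)·1 = -0.0846 + 0.0260 = -0.0586
d₁ = -0.0586 / 0.2000 = -0.2928 ⇒ -0.29
d₂ = d₁ − σ√T = -0.2928 − 0.2000 = -0.4928 ⇒ -0.49
e^(−qT) = e^(−0.013·1) = 0.9871;  e^(−rT) = e^(−0.019·1) = 0.9812
N(−d₂) = N(0.49) = 0.6879;  N(−d₁) = N(0.29) = 0.6141
P = 370·0.9812·0.6879 − 340·0.9871·0.6141 = 249.7380 − 206.1006 = 43.6374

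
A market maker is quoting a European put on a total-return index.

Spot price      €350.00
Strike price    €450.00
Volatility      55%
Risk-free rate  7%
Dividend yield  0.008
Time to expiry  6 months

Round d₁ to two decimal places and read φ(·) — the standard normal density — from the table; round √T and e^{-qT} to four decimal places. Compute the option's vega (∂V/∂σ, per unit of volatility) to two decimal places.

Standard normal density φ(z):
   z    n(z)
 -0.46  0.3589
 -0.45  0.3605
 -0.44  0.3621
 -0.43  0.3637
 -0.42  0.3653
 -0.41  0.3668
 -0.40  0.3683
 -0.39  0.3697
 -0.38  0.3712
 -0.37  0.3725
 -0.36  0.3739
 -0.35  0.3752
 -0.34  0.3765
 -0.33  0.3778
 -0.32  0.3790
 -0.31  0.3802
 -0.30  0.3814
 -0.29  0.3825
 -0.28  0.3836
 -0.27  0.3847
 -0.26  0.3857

91.82

T = 0.5;  σ√T = 0.3889
d₁ = [ln(350/450) + (0.07 − 0.008 + 0.55²/2)·0.5] / 0.3889 = [-0.2513 + 0.1066] / 0.3889 = -0.3720 which rounds to -0.37
√T = √0.5 = 0.7071
φ(d₁) = φ(-0.37) = 0.3725
exp(−qT) = exp(−0.008·0.5) = 0.9960
vega = S·exp(−qT)·φ(d₁)·√T = 350·0.9960·0.3725·0.7071 = 91.8194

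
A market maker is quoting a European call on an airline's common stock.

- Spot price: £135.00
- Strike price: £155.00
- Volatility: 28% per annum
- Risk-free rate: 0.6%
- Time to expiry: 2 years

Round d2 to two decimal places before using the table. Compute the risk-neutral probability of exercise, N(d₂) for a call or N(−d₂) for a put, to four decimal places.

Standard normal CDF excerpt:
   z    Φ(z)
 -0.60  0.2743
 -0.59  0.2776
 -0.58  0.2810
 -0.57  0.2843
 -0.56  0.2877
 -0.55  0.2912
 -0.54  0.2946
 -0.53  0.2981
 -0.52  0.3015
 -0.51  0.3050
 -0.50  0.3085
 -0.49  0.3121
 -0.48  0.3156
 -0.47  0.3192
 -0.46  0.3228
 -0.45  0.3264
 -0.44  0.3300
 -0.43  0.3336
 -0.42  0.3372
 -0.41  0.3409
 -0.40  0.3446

σ√T = 0.28 × 1.4142 = 0.3960
d₁ = [ln(135/155) + (0.006 + ½·0.28²)·2] / (σ√T) = (-0.1382 + 0.0904) / 0.3960 = -0.1206 ≈ -0.12
d₂ = -0.1206 − 0.3960 = -0.5166 ≈ -0.52
Pr(exercise) under Q = N(d₂) = 0.3015

0.3015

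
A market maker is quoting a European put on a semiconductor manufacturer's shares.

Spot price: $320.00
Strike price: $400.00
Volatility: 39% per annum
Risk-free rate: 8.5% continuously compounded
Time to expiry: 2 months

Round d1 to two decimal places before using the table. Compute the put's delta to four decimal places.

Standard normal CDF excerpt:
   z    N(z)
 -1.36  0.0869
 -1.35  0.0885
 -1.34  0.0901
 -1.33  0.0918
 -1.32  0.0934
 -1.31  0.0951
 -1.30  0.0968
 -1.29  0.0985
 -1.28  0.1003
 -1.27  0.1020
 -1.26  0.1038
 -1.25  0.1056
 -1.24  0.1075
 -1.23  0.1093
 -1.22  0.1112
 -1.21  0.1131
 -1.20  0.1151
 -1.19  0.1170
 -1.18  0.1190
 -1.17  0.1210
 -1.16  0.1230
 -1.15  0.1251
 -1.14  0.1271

σ√T = 0.39 × 0.4082 = 0.1592
d₁ = [ln(320/400) + (0.085 + 0.39²/2)·0.1667] / 0.1592 = [-0.2231 + 0.0268] / 0.1592 = -1.2329 ⇒ -1.23
N(d₁) = N(-1.23) = 0.1093
Δ_put = N(d₁) − 1 = 0.1093 − 1 = -0.8907

-0.8907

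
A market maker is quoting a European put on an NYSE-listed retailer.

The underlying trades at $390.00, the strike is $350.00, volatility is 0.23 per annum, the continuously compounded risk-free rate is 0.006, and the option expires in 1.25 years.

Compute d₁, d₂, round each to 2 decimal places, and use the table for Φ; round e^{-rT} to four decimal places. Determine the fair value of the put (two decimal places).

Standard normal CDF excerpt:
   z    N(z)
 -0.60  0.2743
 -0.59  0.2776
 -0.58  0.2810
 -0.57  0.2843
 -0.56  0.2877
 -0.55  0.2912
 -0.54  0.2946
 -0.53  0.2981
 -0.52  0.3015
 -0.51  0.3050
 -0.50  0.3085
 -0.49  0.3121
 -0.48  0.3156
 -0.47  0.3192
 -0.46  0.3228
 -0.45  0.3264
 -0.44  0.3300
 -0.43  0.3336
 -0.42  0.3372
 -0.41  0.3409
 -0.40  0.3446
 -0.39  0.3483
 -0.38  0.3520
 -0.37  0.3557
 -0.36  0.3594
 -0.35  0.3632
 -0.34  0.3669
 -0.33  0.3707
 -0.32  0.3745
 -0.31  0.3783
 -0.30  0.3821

σ√T = 0.23·√1.25 = 0.2571
d₁ = [ln(390/350) + (0.006 + ½·0.23²)·1.25] / (σ√T) = (0.1082 + 0.0406) / 0.2571 = 0.5786 which rounds to 0.58
d₂ = 0.5786 − 0.2571 = 0.3214 which rounds to 0.32
exp(−rT) = exp(−0.006·1.25) = 0.9925
N(−d₂) = N(-0.32) = 0.3745;  N(−d₁) = N(-0.58) = 0.2810
P = 350·0.9925·0.3745 − 390·0.2810 = 130.0919 − 109.5900 = 20.5019

$20.50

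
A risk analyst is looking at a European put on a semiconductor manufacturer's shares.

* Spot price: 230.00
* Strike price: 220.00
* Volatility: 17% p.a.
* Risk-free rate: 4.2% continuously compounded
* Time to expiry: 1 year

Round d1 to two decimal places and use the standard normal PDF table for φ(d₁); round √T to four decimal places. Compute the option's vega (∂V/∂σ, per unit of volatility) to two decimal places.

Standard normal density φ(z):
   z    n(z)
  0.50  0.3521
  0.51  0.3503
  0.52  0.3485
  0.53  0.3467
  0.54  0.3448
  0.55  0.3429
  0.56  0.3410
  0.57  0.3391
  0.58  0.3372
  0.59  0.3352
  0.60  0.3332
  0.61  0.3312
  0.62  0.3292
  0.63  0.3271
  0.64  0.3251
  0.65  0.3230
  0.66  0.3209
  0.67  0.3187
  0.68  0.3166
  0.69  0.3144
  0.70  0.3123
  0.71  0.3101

σ√T = 0.17·√1 = 0.1700
d₁ = [ln(230/220) + (0.042 + 0.17²/2)·1] / 0.1700 = [0.0445 + 0.0565] / 0.1700 = 0.5935 which rounds to 0.59
√T = √1 = 1.0000
φ(d₁) = φ(0.59) = 0.3352
vega = S·φ(d₁)·√T = 230·0.3352·1.0000 = 77.0960
(Vega is the same for a European call and put with the same parameters.)

77.10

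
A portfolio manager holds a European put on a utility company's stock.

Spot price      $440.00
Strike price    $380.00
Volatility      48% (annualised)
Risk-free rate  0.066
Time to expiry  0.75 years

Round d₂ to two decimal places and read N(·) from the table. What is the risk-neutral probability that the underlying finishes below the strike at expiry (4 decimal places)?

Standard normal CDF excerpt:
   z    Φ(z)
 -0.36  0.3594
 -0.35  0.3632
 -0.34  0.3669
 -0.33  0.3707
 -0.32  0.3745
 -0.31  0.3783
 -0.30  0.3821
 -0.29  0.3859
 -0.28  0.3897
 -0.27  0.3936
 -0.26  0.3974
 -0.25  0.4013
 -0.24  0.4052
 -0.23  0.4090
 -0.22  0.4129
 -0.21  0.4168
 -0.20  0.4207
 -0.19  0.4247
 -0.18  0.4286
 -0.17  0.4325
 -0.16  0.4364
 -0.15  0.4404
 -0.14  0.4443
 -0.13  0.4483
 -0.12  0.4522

T = 0.75;  σ√T = 0.4157
d₁ = [ln(440/380) + (0.066 + 0.48²/2)·0.75] / 0.4157 = [0.1466 + 0.1359] / 0.4157 = 0.6796 which rounds to 0.68
d₂ = d₁ − σ√T = 0.6796 − 0.4157 = 0.2639 which rounds to 0.26
Pr(exercise) under Q = N(−d₂) = N(-0.26) = 0.3974

0.3974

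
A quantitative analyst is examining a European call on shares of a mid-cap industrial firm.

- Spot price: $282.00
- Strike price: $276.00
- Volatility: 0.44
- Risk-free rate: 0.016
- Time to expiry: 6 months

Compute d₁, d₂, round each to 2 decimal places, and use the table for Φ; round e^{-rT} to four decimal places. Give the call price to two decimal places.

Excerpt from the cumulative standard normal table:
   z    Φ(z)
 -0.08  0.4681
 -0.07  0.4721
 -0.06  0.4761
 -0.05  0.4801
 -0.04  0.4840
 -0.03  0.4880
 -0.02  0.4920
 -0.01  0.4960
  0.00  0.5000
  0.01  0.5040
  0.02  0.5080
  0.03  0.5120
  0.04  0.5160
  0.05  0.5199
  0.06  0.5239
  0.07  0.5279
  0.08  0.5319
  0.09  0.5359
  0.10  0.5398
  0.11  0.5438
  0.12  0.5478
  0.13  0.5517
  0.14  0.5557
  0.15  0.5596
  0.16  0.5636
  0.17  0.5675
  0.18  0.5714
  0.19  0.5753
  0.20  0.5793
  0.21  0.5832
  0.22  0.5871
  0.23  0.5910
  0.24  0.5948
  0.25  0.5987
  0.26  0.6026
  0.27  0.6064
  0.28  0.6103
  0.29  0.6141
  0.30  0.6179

$38.48

σ√T = 0.44·√0.5 = 0.3111
d₁ = [ln(282/276) + (0.016 + 0.44²/2)·0.5] / 0.3111 = [0.0215 + 0.0564] / 0.3111 = 0.2504 ≈ 0.25
d₂ = d₁ − σ√T = 0.2504 − 0.3111 = -0.0607 ≈ -0.06
exp(−rT) = exp(−0.016·0.5) = 0.9920
N(d₁) = N(0.25) = 0.5987;  N(d₂) = N(-0.06) = 0.4761
C = 282·0.5987 − 276·0.9920·0.4761 = 168.8334 − 130.3524 = 38.4810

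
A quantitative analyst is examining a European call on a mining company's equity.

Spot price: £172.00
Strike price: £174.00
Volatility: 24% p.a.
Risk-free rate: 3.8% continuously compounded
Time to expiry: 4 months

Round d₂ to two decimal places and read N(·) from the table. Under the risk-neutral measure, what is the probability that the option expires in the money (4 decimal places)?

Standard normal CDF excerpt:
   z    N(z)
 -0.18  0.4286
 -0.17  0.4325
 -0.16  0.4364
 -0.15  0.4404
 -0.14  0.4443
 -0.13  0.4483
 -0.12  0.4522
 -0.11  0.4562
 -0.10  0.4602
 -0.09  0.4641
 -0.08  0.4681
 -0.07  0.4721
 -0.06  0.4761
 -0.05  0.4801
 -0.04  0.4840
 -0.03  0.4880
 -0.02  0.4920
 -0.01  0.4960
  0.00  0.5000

σ√T = 0.24·√0.3333 = 0.1386
d₁ = [ln(172/174) + (0.038 + 0.24²/2)·0.3333] / 0.1386 = [-0.0116 + 0.0223] / 0.1386 = 0.0773 → 0.08
d₂ = d₁ − σ√T = 0.0773 − 0.1386 = -0.0613 → -0.06
Risk-neutral Pr[S_T > K] = N(d₂) = N(-0.06) = 0.4761

0.4761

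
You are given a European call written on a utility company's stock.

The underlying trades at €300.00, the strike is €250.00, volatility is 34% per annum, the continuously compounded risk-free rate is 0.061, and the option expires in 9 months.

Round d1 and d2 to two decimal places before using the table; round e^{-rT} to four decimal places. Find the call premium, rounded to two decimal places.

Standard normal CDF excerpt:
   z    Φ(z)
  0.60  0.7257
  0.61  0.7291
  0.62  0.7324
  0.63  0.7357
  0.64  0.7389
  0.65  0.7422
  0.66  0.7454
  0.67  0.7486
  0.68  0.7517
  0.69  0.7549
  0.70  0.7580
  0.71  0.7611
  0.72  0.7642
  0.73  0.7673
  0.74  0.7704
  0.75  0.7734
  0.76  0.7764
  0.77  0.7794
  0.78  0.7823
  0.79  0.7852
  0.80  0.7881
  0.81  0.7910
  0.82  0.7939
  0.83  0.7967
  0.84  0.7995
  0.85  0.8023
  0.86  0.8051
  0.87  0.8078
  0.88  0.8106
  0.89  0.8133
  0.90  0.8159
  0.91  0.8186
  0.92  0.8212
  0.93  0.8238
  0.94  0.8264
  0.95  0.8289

T = 0.75;  σ√T = 0.2944
d₁ = [ln(300/250) + (0.061 + 0.34²/2)·0.75] / 0.2944 = [0.1823 + 0.0891] / 0.2944 = 0.9218 which rounds to 0.92
d₂ = d₁ − σ√T = 0.9218 − 0.2944 = 0.6273 which rounds to 0.63
e^(−rT) = e^(−0.061·0.75) = 0.9553
N(d₁) = N(0.92) = 0.8212;  N(d₂) = N(0.63) = 0.7357
C = 300·0.8212 − 250·0.9553·0.7357 = 246.3600 − 175.7036 = 70.6564

€70.66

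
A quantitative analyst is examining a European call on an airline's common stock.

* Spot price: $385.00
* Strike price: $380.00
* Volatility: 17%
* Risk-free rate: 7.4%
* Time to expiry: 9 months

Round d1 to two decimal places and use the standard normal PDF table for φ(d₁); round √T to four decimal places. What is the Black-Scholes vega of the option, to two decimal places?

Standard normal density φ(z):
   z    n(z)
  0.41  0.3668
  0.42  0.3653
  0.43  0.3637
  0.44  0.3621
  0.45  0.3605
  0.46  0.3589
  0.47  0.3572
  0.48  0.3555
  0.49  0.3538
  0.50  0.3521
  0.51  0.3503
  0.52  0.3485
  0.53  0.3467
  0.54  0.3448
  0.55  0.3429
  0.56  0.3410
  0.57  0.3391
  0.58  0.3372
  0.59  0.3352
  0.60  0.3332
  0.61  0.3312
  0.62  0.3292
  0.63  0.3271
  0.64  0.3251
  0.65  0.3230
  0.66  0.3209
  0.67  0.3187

T = 0.75;  σ√T = 0.1472
d₁ = [ln(385/380) + (0.074 + ½·0.17²)·0.75] / (σ√T) = (0.0131 + 0.0663) / 0.1472 = 0.5394 which rounds to 0.54
√T = √0.75 = 0.8660
φ(d₁) = φ(0.54) = 0.3448
vega = S·φ(d₁)·√T = 385·0.3448·0.8660 = 114.9598

114.96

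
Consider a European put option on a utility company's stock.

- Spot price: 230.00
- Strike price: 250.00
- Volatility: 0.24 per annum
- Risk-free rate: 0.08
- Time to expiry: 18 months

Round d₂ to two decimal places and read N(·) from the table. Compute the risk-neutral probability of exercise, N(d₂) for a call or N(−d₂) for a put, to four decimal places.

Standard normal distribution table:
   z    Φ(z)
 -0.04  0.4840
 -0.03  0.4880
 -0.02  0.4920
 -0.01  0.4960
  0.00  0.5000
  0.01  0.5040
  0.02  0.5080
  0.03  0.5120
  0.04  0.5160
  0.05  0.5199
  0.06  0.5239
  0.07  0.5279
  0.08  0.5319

T = 1.5;  σ√T = 0.2939
ln(S/K) + (r + σ²/2)T = ln(230/250) + (0.08 + 0.24²/2)·1.5 = -0.0834 + 0.1632 = 0.0798
d₁ = 0.0798 / 0.2939 = 0.2715 which rounds to 0.27
d₂ = d₁ − σ√T = 0.2715 − 0.2939 = -0.0224 which rounds to -0.02
Pr(exercise) under Q = N(−d₂) = N(0.02) = 0.5080

0.5080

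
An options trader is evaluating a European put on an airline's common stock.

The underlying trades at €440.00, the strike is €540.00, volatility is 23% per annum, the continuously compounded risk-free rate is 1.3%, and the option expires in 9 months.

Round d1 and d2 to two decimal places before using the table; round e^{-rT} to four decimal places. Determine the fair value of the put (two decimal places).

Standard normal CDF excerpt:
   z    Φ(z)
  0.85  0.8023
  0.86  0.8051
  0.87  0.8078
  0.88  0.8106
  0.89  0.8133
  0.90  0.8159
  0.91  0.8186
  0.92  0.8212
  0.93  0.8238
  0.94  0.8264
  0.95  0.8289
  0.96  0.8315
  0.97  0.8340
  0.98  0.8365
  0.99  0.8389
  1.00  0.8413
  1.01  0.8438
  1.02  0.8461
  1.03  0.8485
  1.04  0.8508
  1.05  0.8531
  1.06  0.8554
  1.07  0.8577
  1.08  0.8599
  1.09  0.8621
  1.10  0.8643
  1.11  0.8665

T = 0.75;  σ√T = 0.1992
d₁ = [ln(440/540) + (0.013 + 0.23²/2)·0.75] / 0.1992 = [-0.2048 + 0.0296] / 0.1992 = -0.8796 which rounds to -0.88
d₂ = d₁ − σ√T = -0.8796 − 0.1992 = -1.0788 which rounds to -1.08
e^(−rT) = e^(−0.013·0.75) = 0.9903
N(−d₂) = N(1.08) = 0.8599;  N(−d₁) = N(0.88) = 0.8106
P = 540·0.9903·0.8599 − 440·0.8106 = 459.8418 − 356.6640 = 103.1778

€103.18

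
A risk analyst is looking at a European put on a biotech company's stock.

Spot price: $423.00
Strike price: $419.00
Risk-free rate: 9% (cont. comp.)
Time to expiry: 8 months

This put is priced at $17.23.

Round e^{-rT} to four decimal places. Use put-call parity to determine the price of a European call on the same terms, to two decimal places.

$45.62

e^(−rT) = e^(−0.09·0.6667) = 0.9418
Put-call parity: C − P = S − K·e^(−rT) = 423 − 419·0.9418 = 423 − 394.6142 = 28.3858
C = P + (C − P) = 17.23 + (28.3858) = 45.6158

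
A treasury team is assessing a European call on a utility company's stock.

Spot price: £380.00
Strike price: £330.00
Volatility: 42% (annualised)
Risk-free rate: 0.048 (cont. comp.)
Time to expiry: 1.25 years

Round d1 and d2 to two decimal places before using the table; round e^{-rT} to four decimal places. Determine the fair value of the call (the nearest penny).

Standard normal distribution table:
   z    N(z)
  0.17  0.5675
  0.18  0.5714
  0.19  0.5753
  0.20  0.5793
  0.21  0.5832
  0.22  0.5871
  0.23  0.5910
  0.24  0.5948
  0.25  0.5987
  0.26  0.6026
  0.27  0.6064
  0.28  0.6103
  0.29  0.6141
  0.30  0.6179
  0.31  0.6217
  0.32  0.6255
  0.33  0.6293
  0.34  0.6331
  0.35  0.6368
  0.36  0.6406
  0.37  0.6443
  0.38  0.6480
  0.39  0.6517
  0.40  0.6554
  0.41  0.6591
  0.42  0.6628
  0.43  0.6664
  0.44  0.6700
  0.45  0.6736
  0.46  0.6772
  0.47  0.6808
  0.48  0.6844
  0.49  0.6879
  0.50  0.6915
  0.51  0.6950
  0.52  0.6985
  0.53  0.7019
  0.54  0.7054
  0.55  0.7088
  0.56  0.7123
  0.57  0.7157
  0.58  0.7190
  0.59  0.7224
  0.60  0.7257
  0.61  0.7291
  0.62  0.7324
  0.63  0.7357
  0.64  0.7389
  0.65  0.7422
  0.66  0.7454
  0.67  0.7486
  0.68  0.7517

£104.45

T = 1.25;  σ√T = 0.4696
ln(S/K) + (r + σ²/2)T = ln(380/330) + (0.048 + 0.42²/2)·1.25 = 0.1411 + 0.1702 = 0.3113
d₁ = 0.3113 / 0.4696 = 0.6630 which rounds to 0.66
d₂ = d₁ − σ√T = 0.6630 − 0.4696 = 0.1934 which rounds to 0.19
e^(−rT) = e^(−0.048·1.25) = 0.9418
C = 380·N(0.66) − 330·0.9418·N(0.19) = 380·0.7454 − 330·0.9418·0.5753 = 283.2520 − 178.7998 = 104.4522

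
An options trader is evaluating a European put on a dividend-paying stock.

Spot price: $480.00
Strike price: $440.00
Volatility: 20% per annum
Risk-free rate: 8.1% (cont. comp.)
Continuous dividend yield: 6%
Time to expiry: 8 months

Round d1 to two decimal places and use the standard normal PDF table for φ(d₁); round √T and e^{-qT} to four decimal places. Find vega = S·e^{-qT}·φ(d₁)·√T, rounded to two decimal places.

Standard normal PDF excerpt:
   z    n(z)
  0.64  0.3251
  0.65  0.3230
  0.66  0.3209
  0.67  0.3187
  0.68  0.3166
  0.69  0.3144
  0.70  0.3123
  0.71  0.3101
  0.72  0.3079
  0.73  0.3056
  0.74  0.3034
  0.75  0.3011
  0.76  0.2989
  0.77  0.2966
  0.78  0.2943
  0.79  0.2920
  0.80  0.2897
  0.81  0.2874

117.60

σ√T = 0.2·√0.6667 = 0.1633
d₁ = [ln(480/440) + (0.081 − 0.06 + ½·0.2²)·0.6667] / (σ√T) = (0.0870 + 0.0273) / 0.1633 = 0.7002 which rounds to 0.70
√T = √0.6667 = 0.8165
φ(d₁) = φ(0.70) = 0.3123
e^(−qT) = e^(−0.06·0.6667) = 0.9608
vega = S·e^(−qT)·φ(d₁)·√T = 480·0.9608·0.3123·0.8165 = 117.5987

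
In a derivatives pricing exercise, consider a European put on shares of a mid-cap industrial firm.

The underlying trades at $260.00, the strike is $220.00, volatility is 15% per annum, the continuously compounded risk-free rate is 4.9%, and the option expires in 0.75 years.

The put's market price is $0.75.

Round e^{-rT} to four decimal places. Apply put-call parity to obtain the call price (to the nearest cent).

$48.69

exp(−rT) = exp(−0.049·0.75) = 0.9639
Put-call parity: C − P = S − K·e^(−rT) = 260 − 220·0.9639 = 260 − 212.0580 = 47.9420
C = P + (C − P) = 0.75 + (47.9420) = 48.6920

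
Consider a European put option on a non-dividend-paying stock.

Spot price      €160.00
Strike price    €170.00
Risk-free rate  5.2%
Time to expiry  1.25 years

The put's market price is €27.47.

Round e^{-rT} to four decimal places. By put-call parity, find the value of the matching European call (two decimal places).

e^(−rT) = e^(−0.052·1.25) = 0.9371
Put-call parity: C − P = S − K·e^(−rT) = 160 − 170·0.9371 = 160 − 159.3070 = 0.6930
C = P + (C − P) = 27.47 + (0.6930) = 28.1630

€28.16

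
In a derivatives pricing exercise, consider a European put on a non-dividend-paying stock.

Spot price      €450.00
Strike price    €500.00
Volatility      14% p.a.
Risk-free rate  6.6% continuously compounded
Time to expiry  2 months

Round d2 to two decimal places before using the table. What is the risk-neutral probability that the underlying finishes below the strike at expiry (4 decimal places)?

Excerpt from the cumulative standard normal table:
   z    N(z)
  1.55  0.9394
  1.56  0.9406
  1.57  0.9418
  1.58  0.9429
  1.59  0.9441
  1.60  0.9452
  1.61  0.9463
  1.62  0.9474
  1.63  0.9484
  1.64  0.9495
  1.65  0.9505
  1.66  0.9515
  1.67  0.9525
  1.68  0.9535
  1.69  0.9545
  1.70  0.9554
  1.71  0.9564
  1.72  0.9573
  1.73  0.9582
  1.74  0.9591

0.9535

σ√T = 0.14·√0.1667 = 0.0572
ln(S/K) + (r + σ²/2)T = ln(450/500) + (0.066 + 0.14²/2)·0.1667 = -0.1054 + 0.0126 = -0.0927
d₁ = -0.0927 / 0.0572 = -1.6224 ⇒ -1.62
d₂ = d₁ − σ√T = -1.6224 − 0.0572 = -1.6795 ⇒ -1.68
Pr(exercise) under Q = N(−d₂) = N(1.68) = 0.9535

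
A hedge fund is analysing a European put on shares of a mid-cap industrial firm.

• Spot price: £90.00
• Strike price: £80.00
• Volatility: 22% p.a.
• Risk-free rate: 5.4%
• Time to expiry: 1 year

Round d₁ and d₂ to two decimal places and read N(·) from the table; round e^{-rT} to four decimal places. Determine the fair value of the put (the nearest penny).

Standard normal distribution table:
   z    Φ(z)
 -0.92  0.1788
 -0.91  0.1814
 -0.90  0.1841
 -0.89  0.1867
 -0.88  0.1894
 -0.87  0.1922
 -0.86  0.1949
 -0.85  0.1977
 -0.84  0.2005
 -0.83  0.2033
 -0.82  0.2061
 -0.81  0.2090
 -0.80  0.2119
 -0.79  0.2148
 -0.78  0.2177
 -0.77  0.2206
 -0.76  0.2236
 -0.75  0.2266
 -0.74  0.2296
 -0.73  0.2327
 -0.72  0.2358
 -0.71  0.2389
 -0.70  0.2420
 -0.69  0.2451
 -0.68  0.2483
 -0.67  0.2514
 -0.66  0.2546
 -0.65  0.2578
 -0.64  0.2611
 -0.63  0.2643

σ√T = 0.22·√1 = 0.2200
d₁ = [ln(90/80) + (0.054 + 0.22²/2)·1] / 0.2200 = [0.1178 + 0.0782] / 0.2200 = 0.8908 → 0.89
d₂ = d₁ − σ√T = 0.8908 − 0.2200 = 0.6708 → 0.67
e^(−rT) = e^(−0.054·1) = 0.9474
N(−d₂) = N(-0.67) = 0.2514;  N(−d₁) = N(-0.89) = 0.1867
P = 80·0.9474·0.2514 − 90·0.1867 = 19.0541 − 16.8030 = 2.2511

£2.25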